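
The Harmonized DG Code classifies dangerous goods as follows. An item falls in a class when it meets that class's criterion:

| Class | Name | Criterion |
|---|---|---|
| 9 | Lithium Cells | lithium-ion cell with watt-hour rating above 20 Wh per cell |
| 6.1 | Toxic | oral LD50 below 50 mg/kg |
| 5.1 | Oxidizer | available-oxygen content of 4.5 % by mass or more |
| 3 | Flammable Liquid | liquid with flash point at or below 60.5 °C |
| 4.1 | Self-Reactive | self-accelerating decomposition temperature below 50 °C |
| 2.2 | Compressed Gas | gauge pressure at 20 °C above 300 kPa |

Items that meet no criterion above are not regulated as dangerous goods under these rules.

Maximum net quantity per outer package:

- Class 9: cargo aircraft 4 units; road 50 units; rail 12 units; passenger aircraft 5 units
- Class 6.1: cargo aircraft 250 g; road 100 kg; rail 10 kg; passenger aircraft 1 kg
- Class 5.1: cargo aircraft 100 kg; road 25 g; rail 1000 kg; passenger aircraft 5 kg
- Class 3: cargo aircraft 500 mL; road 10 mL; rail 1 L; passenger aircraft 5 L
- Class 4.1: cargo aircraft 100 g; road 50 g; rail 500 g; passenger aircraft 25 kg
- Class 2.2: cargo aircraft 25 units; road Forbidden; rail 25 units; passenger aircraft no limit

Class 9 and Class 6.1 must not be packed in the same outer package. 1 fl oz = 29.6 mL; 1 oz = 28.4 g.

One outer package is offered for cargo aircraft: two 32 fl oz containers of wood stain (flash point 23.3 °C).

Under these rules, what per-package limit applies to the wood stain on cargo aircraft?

The wood stain has flash point 23.3 °C, which is ≤ 60.5 °C, so it is Class 3 (Flammable Liquid).
The cargo aircraft limit for Class 3 is 500 mL.

500 mL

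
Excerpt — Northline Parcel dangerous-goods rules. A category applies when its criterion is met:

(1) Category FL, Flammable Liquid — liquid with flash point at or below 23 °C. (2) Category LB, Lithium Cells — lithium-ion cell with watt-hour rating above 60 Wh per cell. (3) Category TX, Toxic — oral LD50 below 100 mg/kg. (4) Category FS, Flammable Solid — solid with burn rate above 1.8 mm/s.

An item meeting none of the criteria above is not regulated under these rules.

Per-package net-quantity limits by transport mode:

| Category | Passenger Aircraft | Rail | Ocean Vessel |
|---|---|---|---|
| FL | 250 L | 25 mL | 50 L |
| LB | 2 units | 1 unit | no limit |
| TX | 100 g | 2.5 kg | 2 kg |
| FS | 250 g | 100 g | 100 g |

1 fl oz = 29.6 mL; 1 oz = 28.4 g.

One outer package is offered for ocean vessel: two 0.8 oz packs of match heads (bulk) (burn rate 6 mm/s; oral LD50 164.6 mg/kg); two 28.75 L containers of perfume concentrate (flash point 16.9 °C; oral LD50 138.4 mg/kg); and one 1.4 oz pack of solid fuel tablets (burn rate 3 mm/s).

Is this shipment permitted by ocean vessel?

The match heads (bulk) have burn rate 6 mm/s, which is > 1.8 mm/s, so they are Category FS (Flammable Solid).
Perfume concentrate: flash point 16.9 °C ≤ 23 °C → Category FL (Flammable Liquid).
With burn rate 3 mm/s (> 1.8 mm/s), the solid fuel tablets fall in Category FS.
Category FL quantity: two 28.75 L containers = 57.5 L.
That exceeds the Category FL ocean vessel limit of 50 L.
Total Category FS: (two 0.8 oz packs = 45.44 g) + (one 1.4 oz pack = 39.76 g) = 85.2 g.
That is within the Category FS ocean vessel limit of 100 g.

No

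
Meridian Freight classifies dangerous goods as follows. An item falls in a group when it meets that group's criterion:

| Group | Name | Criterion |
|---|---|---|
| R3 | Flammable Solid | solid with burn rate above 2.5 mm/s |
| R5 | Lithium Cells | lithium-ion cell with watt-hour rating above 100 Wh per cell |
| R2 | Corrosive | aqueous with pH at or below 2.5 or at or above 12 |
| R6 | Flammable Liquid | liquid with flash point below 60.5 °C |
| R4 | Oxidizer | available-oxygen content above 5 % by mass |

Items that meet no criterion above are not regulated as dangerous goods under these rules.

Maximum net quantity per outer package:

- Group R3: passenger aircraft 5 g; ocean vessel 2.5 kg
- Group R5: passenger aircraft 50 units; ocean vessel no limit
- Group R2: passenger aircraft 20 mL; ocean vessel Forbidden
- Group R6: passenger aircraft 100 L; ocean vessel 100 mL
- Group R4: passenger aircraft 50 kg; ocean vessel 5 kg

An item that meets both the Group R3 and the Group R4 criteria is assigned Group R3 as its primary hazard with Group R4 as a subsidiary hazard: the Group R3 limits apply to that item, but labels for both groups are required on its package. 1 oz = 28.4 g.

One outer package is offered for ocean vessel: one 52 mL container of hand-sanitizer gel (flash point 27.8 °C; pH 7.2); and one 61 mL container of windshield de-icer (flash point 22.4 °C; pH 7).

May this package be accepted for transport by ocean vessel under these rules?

No

Hand-sanitizer gel: flash point 27.8 °C < 60.5 °C → Group R6 (Flammable Liquid).
The windshield de-icer has flash point 22.4 °C, which is < 60.5 °C, so it is Group R6 (Flammable Liquid).
Total Group R6: 52 mL + 61 mL = 113 mL.
That exceeds the Group R6 ocean vessel limit of 100 mL.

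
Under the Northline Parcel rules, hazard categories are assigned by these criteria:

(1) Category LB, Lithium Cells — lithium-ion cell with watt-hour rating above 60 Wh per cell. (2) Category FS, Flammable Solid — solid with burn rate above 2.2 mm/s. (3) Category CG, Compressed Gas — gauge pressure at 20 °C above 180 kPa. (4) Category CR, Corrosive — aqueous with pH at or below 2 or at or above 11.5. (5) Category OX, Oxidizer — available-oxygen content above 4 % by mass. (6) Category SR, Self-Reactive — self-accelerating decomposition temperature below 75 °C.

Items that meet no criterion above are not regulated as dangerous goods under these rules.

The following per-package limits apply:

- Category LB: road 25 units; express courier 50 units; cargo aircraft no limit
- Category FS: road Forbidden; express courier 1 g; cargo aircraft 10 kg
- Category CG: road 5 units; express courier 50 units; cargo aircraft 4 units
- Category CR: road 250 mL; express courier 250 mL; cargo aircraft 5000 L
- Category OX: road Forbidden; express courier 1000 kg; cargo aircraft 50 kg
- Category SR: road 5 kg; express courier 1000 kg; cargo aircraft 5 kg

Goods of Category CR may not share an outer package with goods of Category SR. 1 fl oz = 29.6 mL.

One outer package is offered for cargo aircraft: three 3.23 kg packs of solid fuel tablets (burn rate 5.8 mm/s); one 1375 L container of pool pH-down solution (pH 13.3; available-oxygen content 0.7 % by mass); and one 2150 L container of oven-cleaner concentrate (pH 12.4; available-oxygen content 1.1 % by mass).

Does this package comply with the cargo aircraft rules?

Yes

The solid fuel tablets have burn rate 5.8 mm/s, which is > 2.2 mm/s, so they are Category FS (Flammable Solid).
Pool pH-down solution: pH 13.3 ≥ 11.5 → Category CR (Corrosive).
pH 12.4 meets the Category CR criterion (Corrosive), so the oven-cleaner concentrate is Category CR.
Total Category CR: 1375 L + 2150 L = 3525 L.
3525 L is within the cargo aircraft limit of 5000 L for Category CR.
Category FS quantity: three 3.23 kg packs = 9.69 kg.
9.69 kg ≤ 10 kg (cargo aircraft limit, Category FS) — within limit.
The segregation rule (Category CR with Category SR) does not apply to Category CR with Category FS.
Every hazard category is within its cargo aircraft limit and no segregation rule is violated.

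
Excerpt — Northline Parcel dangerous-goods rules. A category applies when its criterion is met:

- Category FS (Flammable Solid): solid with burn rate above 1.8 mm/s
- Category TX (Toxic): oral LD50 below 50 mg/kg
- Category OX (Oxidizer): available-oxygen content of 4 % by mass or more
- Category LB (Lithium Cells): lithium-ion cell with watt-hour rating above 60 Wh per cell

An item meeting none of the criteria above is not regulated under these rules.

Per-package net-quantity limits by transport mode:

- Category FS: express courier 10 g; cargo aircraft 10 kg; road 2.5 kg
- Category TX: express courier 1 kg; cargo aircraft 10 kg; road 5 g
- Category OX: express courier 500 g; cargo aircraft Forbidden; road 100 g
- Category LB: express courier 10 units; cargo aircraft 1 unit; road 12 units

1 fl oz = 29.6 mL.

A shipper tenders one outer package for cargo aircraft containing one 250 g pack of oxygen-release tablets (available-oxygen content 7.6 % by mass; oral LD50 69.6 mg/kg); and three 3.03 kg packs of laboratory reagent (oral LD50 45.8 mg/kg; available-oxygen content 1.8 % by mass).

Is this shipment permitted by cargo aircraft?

Oxygen-release tablets: available-oxygen content 7.6 % by mass ≥ 4 % by mass → Category OX (Oxidizer).
Laboratory reagent: oral LD50 45.8 mg/kg < 50 mg/kg → Category TX (Toxic).
Category OX quantity: 250 g.
Category OX is Forbidden by cargo aircraft.
Category TX quantity: three 3.03 kg packs = 9.09 kg.
9.09 kg is within the cargo aircraft limit of 10 kg for Category TX.

No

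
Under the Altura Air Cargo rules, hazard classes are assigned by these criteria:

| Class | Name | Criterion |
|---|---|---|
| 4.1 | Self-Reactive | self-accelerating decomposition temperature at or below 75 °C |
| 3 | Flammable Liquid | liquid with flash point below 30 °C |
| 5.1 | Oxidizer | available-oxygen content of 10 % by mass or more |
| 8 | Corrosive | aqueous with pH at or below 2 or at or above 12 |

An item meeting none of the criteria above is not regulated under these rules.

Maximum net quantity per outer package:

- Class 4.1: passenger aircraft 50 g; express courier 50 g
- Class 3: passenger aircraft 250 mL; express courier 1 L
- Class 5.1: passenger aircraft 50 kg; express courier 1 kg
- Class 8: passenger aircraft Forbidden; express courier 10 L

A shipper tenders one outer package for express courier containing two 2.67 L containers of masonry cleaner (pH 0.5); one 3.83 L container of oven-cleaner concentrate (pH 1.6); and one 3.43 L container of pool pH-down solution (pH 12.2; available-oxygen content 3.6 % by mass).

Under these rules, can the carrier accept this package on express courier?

The masonry cleaner has pH 0.5, which is ≤ 2, so it is Class 8 (Corrosive).
Oven-cleaner concentrate: pH 1.6 ≤ 2 → Class 8 (Corrosive).
pH 12.2 meets the Class 8 criterion (Corrosive), so the pool pH-down solution is Class 8.
Total Class 8: (two 2.67 L containers = 5.34 L) + 3.83 L + 3.43 L = 12.6 L.
12.6 L > 10 L (express courier limit, Class 8) — over the limit.

No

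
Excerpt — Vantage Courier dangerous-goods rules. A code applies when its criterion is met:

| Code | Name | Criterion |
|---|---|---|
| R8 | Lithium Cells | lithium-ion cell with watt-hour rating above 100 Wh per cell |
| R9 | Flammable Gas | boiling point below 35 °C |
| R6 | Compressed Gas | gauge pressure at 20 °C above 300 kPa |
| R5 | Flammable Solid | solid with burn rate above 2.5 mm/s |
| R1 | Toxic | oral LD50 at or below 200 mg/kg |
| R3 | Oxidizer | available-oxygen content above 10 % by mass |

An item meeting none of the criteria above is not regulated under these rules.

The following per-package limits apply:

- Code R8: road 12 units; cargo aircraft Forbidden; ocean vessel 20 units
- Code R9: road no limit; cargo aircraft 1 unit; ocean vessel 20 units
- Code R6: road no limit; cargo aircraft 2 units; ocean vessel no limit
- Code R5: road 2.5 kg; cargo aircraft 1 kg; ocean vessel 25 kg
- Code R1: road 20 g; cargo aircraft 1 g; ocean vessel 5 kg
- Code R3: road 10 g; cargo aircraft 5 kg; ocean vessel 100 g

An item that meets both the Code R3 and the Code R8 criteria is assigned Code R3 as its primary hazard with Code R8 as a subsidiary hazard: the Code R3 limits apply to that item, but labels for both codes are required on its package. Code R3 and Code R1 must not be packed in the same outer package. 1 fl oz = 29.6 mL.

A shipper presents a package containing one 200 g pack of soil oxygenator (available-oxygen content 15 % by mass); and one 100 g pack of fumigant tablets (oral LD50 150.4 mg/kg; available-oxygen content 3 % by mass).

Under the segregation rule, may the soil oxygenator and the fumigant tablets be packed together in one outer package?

Soil oxygenator: available-oxygen content 15 % by mass > 10 % by mass → Code R3 (Oxidizer).
With oral LD50 150.4 mg/kg (≤ 200 mg/kg), the fumigant tablets fall in Code R1.
Code R3 and Code R1 may not share an outer package.

No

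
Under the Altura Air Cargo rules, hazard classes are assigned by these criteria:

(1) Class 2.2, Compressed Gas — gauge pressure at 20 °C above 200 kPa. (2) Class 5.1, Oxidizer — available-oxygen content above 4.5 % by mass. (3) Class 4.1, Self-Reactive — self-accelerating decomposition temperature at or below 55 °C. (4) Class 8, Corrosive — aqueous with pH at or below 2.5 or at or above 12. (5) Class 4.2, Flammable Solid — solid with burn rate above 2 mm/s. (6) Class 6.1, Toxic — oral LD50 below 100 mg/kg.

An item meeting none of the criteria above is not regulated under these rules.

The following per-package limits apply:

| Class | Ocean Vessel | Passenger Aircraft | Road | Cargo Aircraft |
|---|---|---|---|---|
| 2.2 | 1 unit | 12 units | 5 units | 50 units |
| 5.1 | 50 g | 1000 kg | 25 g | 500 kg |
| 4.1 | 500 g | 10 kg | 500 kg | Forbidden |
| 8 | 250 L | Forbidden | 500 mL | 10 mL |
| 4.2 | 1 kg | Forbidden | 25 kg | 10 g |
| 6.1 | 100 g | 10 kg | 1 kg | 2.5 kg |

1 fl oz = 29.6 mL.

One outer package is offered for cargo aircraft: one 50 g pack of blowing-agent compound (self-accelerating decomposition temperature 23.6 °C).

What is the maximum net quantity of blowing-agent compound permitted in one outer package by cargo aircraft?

Forbidden

With self-accelerating decomposition temperature 23.6 °C (≤ 55 °C), the blowing-agent compound falls in Class 4.1.
The cargo aircraft limit for Class 4.1 is Forbidden.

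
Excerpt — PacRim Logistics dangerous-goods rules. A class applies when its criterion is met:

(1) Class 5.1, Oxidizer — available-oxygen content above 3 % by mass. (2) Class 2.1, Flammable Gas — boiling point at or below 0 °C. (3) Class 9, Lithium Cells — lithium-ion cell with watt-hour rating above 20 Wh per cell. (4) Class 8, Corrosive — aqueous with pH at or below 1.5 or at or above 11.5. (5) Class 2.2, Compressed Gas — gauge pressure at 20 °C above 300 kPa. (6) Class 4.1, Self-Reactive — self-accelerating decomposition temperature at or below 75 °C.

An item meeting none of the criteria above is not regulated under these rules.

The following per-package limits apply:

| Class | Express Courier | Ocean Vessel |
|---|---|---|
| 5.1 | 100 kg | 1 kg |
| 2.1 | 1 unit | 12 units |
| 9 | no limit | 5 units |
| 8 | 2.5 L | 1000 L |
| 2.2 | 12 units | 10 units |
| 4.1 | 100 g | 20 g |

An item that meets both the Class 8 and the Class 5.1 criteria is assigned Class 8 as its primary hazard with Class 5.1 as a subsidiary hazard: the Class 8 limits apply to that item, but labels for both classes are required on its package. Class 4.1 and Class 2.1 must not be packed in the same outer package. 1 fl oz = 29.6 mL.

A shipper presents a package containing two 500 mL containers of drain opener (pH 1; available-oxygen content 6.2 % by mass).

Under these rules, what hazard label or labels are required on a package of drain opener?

pH 1 meets the Class 8 criterion (Corrosive), so the drain opener is Class 8.
With available-oxygen content 6.2 % by mass (> 3 % by mass), the drain opener falls in Class 5.1.
By the precedence rule Class 8 is primary and Class 5.1 is subsidiary, and that rule requires both labels on the package.

Class 5.1 and 8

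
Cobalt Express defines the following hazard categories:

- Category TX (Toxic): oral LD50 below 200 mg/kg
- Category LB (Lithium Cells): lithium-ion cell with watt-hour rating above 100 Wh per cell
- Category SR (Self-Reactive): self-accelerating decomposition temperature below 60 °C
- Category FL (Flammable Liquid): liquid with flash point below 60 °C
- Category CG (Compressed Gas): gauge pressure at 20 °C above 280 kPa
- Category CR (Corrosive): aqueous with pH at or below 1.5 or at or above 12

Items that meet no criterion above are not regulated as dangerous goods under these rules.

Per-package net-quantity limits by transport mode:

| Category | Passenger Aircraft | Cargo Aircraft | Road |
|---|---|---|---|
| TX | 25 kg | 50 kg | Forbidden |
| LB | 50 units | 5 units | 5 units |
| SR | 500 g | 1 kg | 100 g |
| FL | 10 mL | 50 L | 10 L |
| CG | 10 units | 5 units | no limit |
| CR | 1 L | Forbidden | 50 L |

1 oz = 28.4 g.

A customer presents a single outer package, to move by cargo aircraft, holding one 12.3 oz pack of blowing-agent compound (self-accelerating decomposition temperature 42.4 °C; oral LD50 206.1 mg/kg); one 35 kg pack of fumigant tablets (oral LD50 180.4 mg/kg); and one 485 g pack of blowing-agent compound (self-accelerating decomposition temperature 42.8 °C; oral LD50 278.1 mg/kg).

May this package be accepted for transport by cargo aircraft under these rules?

The blowing-agent compound has self-accelerating decomposition temperature 42.4 °C, which is < 60 °C, so it is Category SR (Self-Reactive).
With oral LD50 180.4 mg/kg (< 200 mg/kg), the fumigant tablets fall in Category TX.
The blowing-agent compound has self-accelerating decomposition temperature 42.8 °C, which is < 60 °C, so it is Category SR (Self-Reactive).
Category TX quantity: 35 kg.
35 kg is within the cargo aircraft limit of 50 kg for Category TX.
Category SR net quantity: (one 12.3 oz pack = 349.32 g) + 485 g = 834.32 g.
834.32 g ≤ 1 kg (cargo aircraft limit, Category SR) — within limit.
Every hazard category is within its cargo aircraft limit and no segregation rule is violated.

Yes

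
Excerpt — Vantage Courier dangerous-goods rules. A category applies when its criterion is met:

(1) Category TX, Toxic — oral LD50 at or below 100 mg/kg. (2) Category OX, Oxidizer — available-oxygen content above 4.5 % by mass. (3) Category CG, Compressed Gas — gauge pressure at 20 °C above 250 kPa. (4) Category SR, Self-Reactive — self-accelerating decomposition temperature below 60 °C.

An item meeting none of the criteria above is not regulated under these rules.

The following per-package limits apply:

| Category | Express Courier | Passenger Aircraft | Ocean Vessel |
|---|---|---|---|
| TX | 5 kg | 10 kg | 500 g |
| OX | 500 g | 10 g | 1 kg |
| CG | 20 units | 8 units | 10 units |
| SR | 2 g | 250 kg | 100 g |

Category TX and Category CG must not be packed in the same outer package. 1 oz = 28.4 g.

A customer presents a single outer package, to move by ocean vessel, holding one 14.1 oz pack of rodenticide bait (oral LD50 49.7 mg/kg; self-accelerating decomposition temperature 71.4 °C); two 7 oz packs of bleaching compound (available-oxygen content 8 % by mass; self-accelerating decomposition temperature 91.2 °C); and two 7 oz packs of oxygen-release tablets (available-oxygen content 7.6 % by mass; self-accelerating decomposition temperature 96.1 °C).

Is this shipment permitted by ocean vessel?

Yes

Oral LD50 49.7 mg/kg meets the Category TX criterion (Toxic), so the rodenticide bait is Category TX.
With available-oxygen content 8 % by mass (> 4.5 % by mass), the bleaching compound falls in Category OX.
Available-oxygen content 7.6 % by mass meets the Category OX criterion (Oxidizer), so the oxygen-release tablets are Category OX.
Total Category OX: (two 7 oz packs = 397.6 g) + (two 7 oz packs = 397.6 g) = 795.2 g.
795.2 g ≤ 1 kg (ocean vessel limit, Category OX) — within limit.
Category TX quantity: one 14.1 oz pack = 400.44 g.
400.44 g ≤ 500 g (ocean vessel limit, Category TX) — within limit.
The segregation rule (Category TX with Category CG) does not apply to Category OX with Category TX.
Every hazard category is within its ocean vessel limit and no segregation rule is violated.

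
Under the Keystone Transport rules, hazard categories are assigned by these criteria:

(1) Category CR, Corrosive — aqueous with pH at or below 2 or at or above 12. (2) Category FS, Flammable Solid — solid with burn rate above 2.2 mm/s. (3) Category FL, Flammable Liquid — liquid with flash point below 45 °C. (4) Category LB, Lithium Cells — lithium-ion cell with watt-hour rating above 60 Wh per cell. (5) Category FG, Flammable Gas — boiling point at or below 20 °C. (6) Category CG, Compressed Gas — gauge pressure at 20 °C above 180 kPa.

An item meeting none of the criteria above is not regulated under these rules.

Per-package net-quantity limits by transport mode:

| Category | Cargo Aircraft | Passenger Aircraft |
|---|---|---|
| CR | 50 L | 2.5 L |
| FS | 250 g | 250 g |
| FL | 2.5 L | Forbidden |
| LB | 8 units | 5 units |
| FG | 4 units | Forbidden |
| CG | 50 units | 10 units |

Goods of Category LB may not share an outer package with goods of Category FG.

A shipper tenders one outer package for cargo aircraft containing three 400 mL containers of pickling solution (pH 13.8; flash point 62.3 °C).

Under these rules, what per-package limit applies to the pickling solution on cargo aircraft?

50 L

Pickling solution: pH 13.8 ≥ 12 → Category CR (Corrosive).
The cargo aircraft limit for Category CR is 50 L.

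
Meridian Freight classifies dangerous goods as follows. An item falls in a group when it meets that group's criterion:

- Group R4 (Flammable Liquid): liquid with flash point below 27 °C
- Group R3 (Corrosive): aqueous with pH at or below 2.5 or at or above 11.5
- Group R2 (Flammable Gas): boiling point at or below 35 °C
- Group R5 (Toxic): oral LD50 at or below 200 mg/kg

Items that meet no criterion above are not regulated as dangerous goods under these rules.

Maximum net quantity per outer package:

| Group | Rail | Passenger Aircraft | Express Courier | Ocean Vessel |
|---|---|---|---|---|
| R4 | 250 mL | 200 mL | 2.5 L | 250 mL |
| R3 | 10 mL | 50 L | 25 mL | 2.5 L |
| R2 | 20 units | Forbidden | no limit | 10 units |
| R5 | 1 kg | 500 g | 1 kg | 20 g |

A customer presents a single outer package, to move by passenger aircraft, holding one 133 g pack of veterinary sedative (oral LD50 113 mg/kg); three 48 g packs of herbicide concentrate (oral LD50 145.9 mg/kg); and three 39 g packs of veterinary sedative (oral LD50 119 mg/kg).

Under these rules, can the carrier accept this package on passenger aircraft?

Yes

With oral LD50 113 mg/kg (≤ 200 mg/kg), the veterinary sedative falls in Group R5.
With oral LD50 145.9 mg/kg (≤ 200 mg/kg), the herbicide concentrate falls in Group R5.
Oral LD50 119 mg/kg meets the Group R5 criterion (Toxic), so the veterinary sedative is Group R5.
Group R5 net quantity: 133 g + (three 48 g packs = 144 g) + (three 39 g packs = 117 g) = 394 g.
394 g is within the passenger aircraft limit of 500 g for Group R5.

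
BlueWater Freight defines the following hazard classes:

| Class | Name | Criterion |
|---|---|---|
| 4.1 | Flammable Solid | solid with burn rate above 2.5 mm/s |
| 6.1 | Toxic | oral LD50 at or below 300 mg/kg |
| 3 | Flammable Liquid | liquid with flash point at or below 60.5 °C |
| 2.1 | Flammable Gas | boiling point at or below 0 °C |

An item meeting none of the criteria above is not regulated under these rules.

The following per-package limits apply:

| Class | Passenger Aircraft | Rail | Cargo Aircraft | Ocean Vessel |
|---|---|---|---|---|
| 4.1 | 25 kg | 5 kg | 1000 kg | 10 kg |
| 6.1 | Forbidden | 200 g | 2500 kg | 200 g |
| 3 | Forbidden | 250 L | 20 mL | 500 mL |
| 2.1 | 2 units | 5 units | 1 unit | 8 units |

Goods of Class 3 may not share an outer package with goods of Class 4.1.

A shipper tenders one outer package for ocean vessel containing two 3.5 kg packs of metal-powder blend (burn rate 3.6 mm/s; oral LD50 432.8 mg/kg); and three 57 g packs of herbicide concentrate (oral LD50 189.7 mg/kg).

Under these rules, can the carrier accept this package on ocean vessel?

Yes

Burn rate 3.6 mm/s meets the Class 4.1 criterion (Flammable Solid), so the metal-powder blend is Class 4.1.
Herbicide concentrate: oral LD50 189.7 mg/kg ≤ 300 mg/kg → Class 6.1 (Toxic).
Class 6.1 quantity: three 57 g packs = 171 g.
171 g ≤ 200 g (ocean vessel limit, Class 6.1) — within limit.
Class 4.1 quantity: two 3.5 kg packs = 7 kg.
That is within the Class 4.1 ocean vessel limit of 10 kg.
The segregation rule (Class 3 with Class 4.1) does not apply to Class 6.1 with Class 4.1.
Every hazard class is within its ocean vessel limit and no segregation rule is violated.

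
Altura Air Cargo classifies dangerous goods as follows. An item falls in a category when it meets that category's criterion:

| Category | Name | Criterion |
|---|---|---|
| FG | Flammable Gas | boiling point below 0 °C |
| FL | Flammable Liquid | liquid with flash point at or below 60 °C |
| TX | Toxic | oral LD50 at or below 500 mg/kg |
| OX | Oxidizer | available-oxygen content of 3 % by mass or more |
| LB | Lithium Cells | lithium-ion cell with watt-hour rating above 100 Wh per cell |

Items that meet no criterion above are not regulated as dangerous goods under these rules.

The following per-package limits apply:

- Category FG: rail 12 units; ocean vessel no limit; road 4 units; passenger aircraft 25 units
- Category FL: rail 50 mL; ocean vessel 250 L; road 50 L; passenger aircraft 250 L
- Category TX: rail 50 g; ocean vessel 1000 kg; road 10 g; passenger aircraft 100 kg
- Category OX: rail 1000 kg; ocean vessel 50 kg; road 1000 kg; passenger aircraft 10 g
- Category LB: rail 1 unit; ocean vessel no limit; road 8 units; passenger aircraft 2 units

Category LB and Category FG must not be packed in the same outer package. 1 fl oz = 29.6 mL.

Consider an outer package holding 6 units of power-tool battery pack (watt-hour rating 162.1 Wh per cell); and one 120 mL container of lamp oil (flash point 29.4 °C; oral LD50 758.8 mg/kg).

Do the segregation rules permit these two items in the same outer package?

Yes

Power-tool battery pack: watt-hour rating 162.1 Wh per cell > 100 Wh per cell → Category LB (Lithium Cells).
Flash point 29.4 °C meets the Category FL criterion (Flammable Liquid), so the lamp oil is Category FL.
No segregation rule bars Category LB with Category FL.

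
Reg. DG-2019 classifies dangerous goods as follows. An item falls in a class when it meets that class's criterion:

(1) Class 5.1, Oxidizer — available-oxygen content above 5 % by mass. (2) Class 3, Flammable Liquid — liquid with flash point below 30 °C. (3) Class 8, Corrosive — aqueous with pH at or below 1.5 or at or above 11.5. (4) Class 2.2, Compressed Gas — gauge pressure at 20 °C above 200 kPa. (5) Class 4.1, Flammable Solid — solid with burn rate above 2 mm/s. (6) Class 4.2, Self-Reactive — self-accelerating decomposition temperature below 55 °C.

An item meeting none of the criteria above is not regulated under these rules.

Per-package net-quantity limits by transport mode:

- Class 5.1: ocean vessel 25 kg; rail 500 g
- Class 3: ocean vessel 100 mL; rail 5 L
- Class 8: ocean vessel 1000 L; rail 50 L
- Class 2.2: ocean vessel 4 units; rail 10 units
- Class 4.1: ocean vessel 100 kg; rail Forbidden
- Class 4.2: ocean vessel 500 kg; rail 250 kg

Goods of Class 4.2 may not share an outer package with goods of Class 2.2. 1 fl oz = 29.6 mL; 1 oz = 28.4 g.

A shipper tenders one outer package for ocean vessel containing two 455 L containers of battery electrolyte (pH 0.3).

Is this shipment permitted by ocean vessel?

Yes

With pH 0.3 (≤ 1.5), the battery electrolyte falls in Class 8.
Class 8 quantity: two 455 L containers = 910 L.
That is within the Class 8 ocean vessel limit of 1000 L.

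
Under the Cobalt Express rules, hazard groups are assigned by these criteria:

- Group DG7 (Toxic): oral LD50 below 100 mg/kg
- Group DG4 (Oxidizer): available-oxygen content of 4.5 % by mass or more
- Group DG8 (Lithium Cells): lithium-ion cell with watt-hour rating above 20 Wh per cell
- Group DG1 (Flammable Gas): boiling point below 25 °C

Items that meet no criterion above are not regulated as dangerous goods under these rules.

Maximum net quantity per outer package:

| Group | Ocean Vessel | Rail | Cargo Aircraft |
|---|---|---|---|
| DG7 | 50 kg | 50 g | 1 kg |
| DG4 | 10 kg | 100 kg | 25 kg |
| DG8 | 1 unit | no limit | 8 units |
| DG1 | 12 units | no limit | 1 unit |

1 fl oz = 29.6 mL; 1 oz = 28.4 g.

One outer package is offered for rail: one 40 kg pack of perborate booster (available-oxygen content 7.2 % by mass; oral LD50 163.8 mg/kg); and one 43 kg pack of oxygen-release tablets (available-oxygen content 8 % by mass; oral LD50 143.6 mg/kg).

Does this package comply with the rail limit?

Perborate booster: available-oxygen content 7.2 % by mass ≥ 4.5 % by mass → Group DG4 (Oxidizer).
The oxygen-release tablets have available-oxygen content 8 % by mass, which is ≥ 4.5 % by mass, so they are Group DG4 (Oxidizer).
Total Group DG4: 40 kg + 43 kg = 83 kg.
83 kg ≤ 100 kg (rail limit, Group DG4) — within limit.

Yes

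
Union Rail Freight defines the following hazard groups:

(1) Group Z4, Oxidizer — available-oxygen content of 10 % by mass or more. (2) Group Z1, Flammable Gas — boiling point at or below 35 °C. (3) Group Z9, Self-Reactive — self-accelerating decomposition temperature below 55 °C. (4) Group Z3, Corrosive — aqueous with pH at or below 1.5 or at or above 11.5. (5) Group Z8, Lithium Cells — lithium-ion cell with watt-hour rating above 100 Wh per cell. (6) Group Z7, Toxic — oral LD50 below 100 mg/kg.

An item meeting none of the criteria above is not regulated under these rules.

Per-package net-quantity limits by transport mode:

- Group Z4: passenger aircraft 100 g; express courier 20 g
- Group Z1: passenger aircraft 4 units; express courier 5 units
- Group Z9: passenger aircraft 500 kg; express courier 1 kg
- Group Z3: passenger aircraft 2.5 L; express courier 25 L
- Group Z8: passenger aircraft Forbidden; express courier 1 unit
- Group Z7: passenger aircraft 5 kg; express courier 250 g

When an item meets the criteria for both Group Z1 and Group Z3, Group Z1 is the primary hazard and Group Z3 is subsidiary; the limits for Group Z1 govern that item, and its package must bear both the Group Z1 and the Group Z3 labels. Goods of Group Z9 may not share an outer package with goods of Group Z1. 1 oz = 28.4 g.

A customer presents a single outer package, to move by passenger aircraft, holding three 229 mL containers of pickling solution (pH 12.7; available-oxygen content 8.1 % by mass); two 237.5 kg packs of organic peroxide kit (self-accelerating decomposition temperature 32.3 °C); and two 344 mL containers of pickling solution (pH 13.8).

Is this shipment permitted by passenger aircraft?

Yes

The pickling solution has pH 12.7, which is ≥ 11.5, so it is Group Z3 (Corrosive).
The organic peroxide kit has self-accelerating decomposition temperature 32.3 °C, which is < 55 °C, so it is Group Z9 (Self-Reactive).
The pickling solution has pH 13.8, which is ≥ 11.5, so it is Group Z3 (Corrosive).
Group Z9 quantity: two 237.5 kg packs = 475 kg.
475 kg is within the passenger aircraft limit of 500 kg for Group Z9.
Group Z3 net quantity: (three 229 mL containers = 687 mL) + (two 344 mL containers = 688 mL) = 1.375 L.
That is within the Group Z3 passenger aircraft limit of 2.5 L.
The segregation rule (Group Z9 with Group Z1) does not apply to Group Z9 with Group Z3.
Every hazard group is within its passenger aircraft limit and no segregation rule is violated.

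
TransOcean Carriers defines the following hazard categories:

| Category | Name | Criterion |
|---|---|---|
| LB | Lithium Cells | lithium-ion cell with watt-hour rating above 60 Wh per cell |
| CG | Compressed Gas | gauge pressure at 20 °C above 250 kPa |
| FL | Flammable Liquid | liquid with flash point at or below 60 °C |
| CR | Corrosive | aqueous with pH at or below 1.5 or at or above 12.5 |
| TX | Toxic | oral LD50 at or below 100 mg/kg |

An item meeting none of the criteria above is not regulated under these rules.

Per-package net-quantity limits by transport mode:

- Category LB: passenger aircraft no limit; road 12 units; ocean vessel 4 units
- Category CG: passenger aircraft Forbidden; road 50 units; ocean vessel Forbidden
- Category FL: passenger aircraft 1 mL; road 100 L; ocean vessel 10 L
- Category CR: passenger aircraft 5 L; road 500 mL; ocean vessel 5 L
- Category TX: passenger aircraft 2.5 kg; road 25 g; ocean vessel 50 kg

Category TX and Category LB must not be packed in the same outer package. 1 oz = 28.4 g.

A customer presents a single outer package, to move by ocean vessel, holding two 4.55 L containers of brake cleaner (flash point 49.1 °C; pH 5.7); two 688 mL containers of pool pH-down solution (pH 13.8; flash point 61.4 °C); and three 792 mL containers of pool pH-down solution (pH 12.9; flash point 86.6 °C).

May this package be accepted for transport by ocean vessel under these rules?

Flash point 49.1 °C meets the Category FL criterion (Flammable Liquid), so the brake cleaner is Category FL.
Pool pH-down solution: pH 13.8 ≥ 12.5 → Category CR (Corrosive).
pH 12.9 meets the Category CR criterion (Corrosive), so the pool pH-down solution is Category CR.
Category CR net quantity: (two 688 mL containers = 1.376 L) + (three 792 mL containers = 2.376 L) = 3.752 L.
3.752 L ≤ 5 L (ocean vessel limit, Category CR) — within limit.
Category FL quantity: two 4.55 L containers = 9.1 L.
9.1 L ≤ 10 L (ocean vessel limit, Category FL) — within limit.
The segregation rule (Category TX with Category LB) does not apply to Category CR with Category FL.
Every hazard category is within its ocean vessel limit and no segregation rule is violated.

Yes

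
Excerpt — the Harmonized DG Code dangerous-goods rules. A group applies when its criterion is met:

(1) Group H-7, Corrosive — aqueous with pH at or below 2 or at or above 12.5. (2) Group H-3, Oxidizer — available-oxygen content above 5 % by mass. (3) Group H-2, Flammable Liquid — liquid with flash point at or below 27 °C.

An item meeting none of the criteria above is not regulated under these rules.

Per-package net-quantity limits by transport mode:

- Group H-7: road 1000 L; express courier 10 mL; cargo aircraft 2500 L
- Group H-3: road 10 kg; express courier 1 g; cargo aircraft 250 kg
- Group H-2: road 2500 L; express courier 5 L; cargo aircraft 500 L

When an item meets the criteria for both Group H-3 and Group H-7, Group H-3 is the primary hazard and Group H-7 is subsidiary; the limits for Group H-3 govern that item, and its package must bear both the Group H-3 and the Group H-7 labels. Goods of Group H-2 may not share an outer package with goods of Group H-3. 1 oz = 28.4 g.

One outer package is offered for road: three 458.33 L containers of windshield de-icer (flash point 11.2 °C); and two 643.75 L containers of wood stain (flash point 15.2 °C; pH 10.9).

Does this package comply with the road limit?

With flash point 11.2 °C (≤ 27 °C), the windshield de-icer falls in Group H-2.
Wood stain: flash point 15.2 °C ≤ 27 °C → Group H-2 (Flammable Liquid).
Group H-2 net quantity: (three 458.33 L containers = 1374.99 L) + (two 643.75 L containers = 1287.5 L) = 2662.49 L.
2662.49 L > 2500 L (road limit, Group H-2) — over the limit.

No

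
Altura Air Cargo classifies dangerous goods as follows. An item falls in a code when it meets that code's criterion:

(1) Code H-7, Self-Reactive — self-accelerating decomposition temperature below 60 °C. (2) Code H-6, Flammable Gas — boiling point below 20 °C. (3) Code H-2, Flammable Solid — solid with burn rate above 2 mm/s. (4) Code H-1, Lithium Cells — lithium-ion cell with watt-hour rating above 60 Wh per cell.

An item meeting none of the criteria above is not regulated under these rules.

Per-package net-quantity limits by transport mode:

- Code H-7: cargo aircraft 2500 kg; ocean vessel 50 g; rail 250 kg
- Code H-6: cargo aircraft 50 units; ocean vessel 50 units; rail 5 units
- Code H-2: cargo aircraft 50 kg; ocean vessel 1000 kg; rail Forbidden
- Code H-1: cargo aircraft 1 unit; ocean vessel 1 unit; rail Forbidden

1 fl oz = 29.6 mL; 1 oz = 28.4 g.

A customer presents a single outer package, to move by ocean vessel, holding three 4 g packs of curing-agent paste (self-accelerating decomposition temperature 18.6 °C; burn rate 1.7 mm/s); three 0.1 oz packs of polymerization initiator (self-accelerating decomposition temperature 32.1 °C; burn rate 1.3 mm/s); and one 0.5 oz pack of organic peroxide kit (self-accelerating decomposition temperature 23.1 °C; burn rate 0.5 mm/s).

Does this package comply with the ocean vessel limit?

Self-accelerating decomposition temperature 18.6 °C meets the Code H-7 criterion (Self-Reactive), so the curing-agent paste is Code H-7.
With self-accelerating decomposition temperature 32.1 °C (< 60 °C), the polymerization initiator falls in Code H-7.
With self-accelerating decomposition temperature 23.1 °C (< 60 °C), the organic peroxide kit falls in Code H-7.
Code H-7 net quantity: (three 4 g packs = 12 g) + (three 0.1 oz packs = 8.52 g) + (one 0.5 oz pack = 14.2 g) = 34.72 g.
34.72 g is within the ocean vessel limit of 50 g for Code H-7.

Yes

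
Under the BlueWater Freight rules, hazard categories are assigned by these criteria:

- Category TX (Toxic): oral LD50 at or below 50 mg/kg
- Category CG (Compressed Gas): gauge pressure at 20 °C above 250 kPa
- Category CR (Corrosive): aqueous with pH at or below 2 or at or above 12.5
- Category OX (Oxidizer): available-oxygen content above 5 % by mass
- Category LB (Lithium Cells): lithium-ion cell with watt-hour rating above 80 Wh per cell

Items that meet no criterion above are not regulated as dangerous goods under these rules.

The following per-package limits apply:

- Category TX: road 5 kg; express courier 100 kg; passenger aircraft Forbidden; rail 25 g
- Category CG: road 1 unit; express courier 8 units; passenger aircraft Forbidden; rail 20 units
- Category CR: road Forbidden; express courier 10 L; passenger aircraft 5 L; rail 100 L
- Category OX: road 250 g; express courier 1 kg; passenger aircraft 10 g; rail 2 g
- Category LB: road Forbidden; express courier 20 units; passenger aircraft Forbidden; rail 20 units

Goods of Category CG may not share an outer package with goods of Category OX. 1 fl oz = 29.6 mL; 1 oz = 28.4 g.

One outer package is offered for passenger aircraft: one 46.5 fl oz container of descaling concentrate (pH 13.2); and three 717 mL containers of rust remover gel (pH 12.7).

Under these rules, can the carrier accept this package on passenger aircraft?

Descaling concentrate: pH 13.2 ≥ 12.5 → Category CR (Corrosive).
Rust remover gel: pH 12.7 ≥ 12.5 → Category CR (Corrosive).
Total Category CR: (one 46.5 fl oz container = 1376.4 mL) + (three 717 mL containers = 2.151 L) = 3527.4 mL.
That is within the Category CR passenger aircraft limit of 5 L.

Yes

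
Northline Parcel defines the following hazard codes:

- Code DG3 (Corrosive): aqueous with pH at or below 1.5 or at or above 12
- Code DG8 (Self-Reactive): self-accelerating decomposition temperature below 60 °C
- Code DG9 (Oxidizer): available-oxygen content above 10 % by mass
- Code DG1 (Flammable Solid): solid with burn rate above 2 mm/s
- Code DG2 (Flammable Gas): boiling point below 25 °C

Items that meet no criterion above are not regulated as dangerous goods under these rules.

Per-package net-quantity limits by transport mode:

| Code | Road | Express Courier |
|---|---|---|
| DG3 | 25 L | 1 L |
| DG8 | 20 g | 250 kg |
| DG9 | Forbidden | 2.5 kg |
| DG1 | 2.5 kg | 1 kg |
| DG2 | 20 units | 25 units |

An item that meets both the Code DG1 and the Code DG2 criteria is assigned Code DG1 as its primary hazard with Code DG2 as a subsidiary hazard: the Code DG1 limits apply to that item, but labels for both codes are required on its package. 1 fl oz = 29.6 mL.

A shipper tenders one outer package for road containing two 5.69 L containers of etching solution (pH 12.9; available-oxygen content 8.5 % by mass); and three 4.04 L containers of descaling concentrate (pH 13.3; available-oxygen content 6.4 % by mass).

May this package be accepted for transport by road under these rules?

Yes

pH 12.9 meets the Code DG3 criterion (Corrosive), so the etching solution is Code DG3.
The descaling concentrate has pH 13.3, which is ≥ 12, so it is Code DG3 (Corrosive).
Code DG3 net quantity: (two 5.69 L containers = 11.38 L) + (three 4.04 L containers = 12.12 L) = 23.5 L.
That is within the Code DG3 road limit of 25 L.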